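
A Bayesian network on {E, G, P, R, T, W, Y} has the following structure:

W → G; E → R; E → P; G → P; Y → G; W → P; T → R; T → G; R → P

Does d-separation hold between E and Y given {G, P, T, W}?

Enumerating the 6 paths from E to Y and testing each for blocking by {G, P, T, W}:
Path 1: E → P ← W → G ← Y
  W is a fork here and W is conditioned on, so the path is blocked at W.
Path 2: E → P ← G ← Y
  G is a chain here and G is conditioned on, so the path is blocked at G.
Path 3: E → P ← R ← T → G ← Y
  T is a fork here and T is conditioned on, so the path is blocked at T.
Path 4: E → R → P ← W → G ← Y
  W is a fork here and W is conditioned on, so the path is blocked at W.
Path 5: E → R → P ← G ← Y
  G is a chain here and G is conditioned on, so the path is blocked at G.
Path 6: E → R ← T → G ← Y
  T is a fork here and T is conditioned on, so the path is blocked at T.
Every path is blocked, so E and Y are d-separated given {G, P, T, W}.

Yes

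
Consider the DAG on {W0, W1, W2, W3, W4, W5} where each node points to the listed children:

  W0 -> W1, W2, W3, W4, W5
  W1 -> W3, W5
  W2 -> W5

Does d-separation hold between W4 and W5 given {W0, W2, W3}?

Enumerating the 4 paths from W4 to W5 and testing each for blocking by {W0, W2, W3}:
  1. W4 ← W0 → W5 — W0:fork[blocks] ⇒ blocked
  2. W4 ← W0 → W3 ← W1 → W5 — W0:fork[blocks]; W3:collider[open]; W1:fork[open] ⇒ blocked
  3. W4 ← W0 → W2 → W5 — W0:fork[blocks]; W2:chain[blocks] ⇒ blocked
  4. W4 ← W0 → W1 → W5 — W0:fork[blocks]; W1:chain[open] ⇒ blocked
All paths are blocked; W4 ⊥ W5 | {W0, W2, W3} holds.

Yes — W4 and W5 are d-separated given {W0, W2, W3}.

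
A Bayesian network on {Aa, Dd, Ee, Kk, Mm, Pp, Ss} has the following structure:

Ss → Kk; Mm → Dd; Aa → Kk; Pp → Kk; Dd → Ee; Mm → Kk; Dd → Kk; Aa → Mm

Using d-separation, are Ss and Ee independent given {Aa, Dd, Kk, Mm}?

Yes

3 paths connect Ss and Ee; each must be blocked for d-separation to hold:
Path 1: Ss → Kk ← Aa → Mm → Dd → Ee
  Aa is a fork here and Aa is conditioned on, so the path is blocked at Aa.
Path 2: Ss → Kk ← Mm → Dd → Ee
  Mm is a fork here and Mm is conditioned on, so the path is blocked at Mm.
Path 3: Ss → Kk ← Dd → Ee
  Dd is a fork here and Dd is conditioned on, so the path is blocked at Dd.
All paths are blocked; Ss ⊥ Ee | {Aa, Dd, Kk, Mm} holds.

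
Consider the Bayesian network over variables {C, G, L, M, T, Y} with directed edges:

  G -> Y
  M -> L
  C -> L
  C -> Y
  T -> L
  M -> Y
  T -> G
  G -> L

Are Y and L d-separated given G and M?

No

We examine all 4 paths between Y and L:
Path 1: Y ← G → L
  G is a fork here and G is conditioned on, so the path is blocked at G.
Path 2: Y ← G ← T → L
  G is a chain here and G is conditioned on, so the path is blocked at G.
Path 3: Y ← M → L
  M is a fork here and M is conditioned on, so the path is blocked at M.
Path 4: Y ← C → L
  C is a fork and C is not conditioned on — no node blocks this path, so it is active.
At least one path is unblocked, so d-separation fails.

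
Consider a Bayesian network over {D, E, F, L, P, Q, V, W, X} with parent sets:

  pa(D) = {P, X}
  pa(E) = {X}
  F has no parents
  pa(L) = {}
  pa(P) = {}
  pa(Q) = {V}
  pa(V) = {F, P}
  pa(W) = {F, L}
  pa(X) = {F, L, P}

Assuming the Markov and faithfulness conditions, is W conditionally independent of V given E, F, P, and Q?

Enumerating the 6 paths from W to V and testing each for blocking by {E, F, P, Q}:
  1. W ← F → V — F:fork[blocks] ⇒ blocked
  2. W ← F → X → D ← P → V — F:fork[blocks]; X:chain[open]; D:collider[blocks]; P:fork[blocks] ⇒ blocked
  3. W ← F → X ← P → V — F:fork[blocks]; X:collider[open]; P:fork[blocks] ⇒ blocked
  4. W ← L → X ← F → V — L:fork[open]; X:collider[open]; F:fork[blocks] ⇒ blocked
  5. W ← L → X → D ← P → V — L:fork[open]; X:chain[open]; D:collider[blocks]; P:fork[blocks] ⇒ blocked
  6. W ← L → X ← P → V — L:fork[open]; X:collider[open]; P:fork[blocks] ⇒ blocked
All paths are blocked; W ⊥ V | {E, F, P, Q} holds.

Yes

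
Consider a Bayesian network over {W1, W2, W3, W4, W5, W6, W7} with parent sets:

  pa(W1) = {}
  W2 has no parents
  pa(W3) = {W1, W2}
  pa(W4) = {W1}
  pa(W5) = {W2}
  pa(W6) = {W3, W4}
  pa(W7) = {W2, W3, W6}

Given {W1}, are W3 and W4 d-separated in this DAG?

Yes

There are 4 undirected paths between W3 and W4; checking each against the conditioning set {W1}:
  1. W3 → W7 ← W6 ← W4 — W7:collider[blocks]; W6:chain[open] ⇒ blocked
  2. W3 → W6 ← W4 — W6:collider[blocks] ⇒ blocked
  3. W3 ← W1 → W4 — W1:fork[blocks] ⇒ blocked
  4. W3 ← W2 → W7 ← W6 ← W4 — W2:fork[open]; W7:collider[blocks]; W6:chain[open] ⇒ blocked
All paths are blocked; W3 ⊥ W4 | {W1} holds.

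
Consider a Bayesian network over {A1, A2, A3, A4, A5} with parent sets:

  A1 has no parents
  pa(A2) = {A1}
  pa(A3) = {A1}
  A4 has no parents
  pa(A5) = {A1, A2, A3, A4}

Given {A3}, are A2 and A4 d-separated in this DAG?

There are 3 undirected paths between A2 and A4; checking each against the conditioning set {A3}:
Path 1: A2 ← A1 → A5 ← A4
  A5 is a collider here and neither A5 nor any of its descendants is conditioned on, so the collider stays closed — the path is blocked at A5.
Path 2: A2 ← A1 → A3 → A5 ← A4
  A3 is a chain here and A3 is conditioned on, so the path is blocked at A3.
Path 3: A2 → A5 ← A4
  A5 is a collider here and neither A5 nor any of its descendants is conditioned on, so the collider stays closed — the path is blocked at A5.
Since every path is blocked, d-separation holds.

Yes — A2 and A4 are d-separated given {A3}.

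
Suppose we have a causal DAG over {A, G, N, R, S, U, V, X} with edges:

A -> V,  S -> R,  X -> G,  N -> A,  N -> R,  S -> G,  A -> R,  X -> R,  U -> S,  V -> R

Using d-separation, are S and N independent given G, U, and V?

Enumerating the 6 paths from S to N and testing each for blocking by {G, U, V}:
Path 1: S → G ← X → R ← A ← N
  R is a collider here and neither R nor any of its descendants is conditioned on, so the collider stays closed — the path is blocked at R.
Path 2: S → G ← X → R ← V ← A ← N
  R is a collider here and neither R nor any of its descendants is conditioned on, so the collider stays closed — the path is blocked at R.
Path 3: S → G ← X → R ← N
  R is a collider here and neither R nor any of its descendants is conditioned on, so the collider stays closed — the path is blocked at R.
Path 4: S → R ← A ← N
  R is a collider here and neither R nor any of its descendants is conditioned on, so the collider stays closed — the path is blocked at R.
Path 5: S → R ← V ← A ← N
  R is a collider here and neither R nor any of its descendants is conditioned on, so the collider stays closed — the path is blocked at R.
Path 6: S → R ← N
  R is a collider here and neither R nor any of its descendants is conditioned on, so the collider stays closed — the path is blocked at R.
Since every path is blocked, d-separation holds.

Yes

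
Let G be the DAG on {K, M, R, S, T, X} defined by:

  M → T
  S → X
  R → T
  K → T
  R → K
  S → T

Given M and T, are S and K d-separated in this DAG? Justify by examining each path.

No

There are 2 undirected paths between S and K; checking each against the conditioning set {M, T}:
Path 1: S → T ← R → K
  T is a collider and T is conditioned on, which opens it; R is a fork and R is not conditioned on — no node blocks this path, so it is active.
Path 2: S → T ← K
  T is a collider and T is conditioned on, which opens it — no node blocks this path, so it is active.
At least one path is unblocked, so d-separation fails.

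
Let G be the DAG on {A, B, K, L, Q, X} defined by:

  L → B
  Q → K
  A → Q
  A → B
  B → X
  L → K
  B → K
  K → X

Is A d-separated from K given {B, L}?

No

There are 4 undirected paths between A and K; checking each against the conditioning set {B, L}:
Path 1: A → B → X ← K
  B is a chain here and B is conditioned on, so the path is blocked at B.
Path 2: A → B → K
  B is a chain here and B is conditioned on, so the path is blocked at B.
Path 3: A → B ← L → K
  L is a fork here and L is conditioned on, so the path is blocked at L.
Path 4: A → Q → K
  Q is a chain and Q is not conditioned on — no node blocks this path, so it is active.
At least one path is unblocked, so d-separation fails.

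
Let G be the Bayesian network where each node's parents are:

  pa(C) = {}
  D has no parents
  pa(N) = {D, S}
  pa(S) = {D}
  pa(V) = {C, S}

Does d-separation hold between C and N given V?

2 paths connect C and N; each must be blocked for d-separation to hold:
  1. C → V ← S ← D → N — V:collider[open]; S:chain[open]; D:fork[open] ⇒ active
  2. C → V ← S → N — V:collider[open]; S:fork[open] ⇒ active
At least one path is unblocked, so d-separation fails.

No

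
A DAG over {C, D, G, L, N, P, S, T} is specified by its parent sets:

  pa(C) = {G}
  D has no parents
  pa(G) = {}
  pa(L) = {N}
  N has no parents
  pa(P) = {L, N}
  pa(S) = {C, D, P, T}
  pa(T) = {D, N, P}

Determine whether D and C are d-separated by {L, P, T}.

Yes

We examine all 5 paths between D and C:
Path 1: D → T ← N → P → S ← C
  P is a chain here and P is conditioned on, so the path is blocked at P.
Path 2: D → T ← N → L → P → S ← C
  L is a chain here and L is conditioned on, so the path is blocked at L.
Path 3: D → T ← P → S ← C
  P is a fork here and P is conditioned on, so the path is blocked at P.
Path 4: D → T → S ← C
  T is a chain here and T is conditioned on, so the path is blocked at T.
Path 5: D → S ← C
  S is a collider here and neither S nor any of its descendants is conditioned on, so the collider stays closed — the path is blocked at S.
All paths are blocked; D ⊥ C | {L, P, T} holds.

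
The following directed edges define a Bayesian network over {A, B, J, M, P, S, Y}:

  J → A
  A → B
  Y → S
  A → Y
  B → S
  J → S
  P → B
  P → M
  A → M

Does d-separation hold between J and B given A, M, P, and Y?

Yes

There are 6 undirected paths between J and B; checking each against the conditioning set {A, M, P, Y}:
Path 1: J → A → B
  A is a chain here and A is conditioned on, so the path is blocked at A.
Path 2: J → A → M ← P → B
  A is a chain here and A is conditioned on, so the path is blocked at A.
Path 3: J → A → Y → S ← B
  A is a chain here and A is conditioned on, so the path is blocked at A.
Path 4: J → S ← B
  S is a collider here and neither S nor any of its descendants is conditioned on, so the collider stays closed — the path is blocked at S.
Path 5: J → S ← Y ← A → B
  S is a collider here and neither S nor any of its descendants is conditioned on, so the collider stays closed — the path is blocked at S.
Path 6: J → S ← Y ← A → M ← P → B
  S is a collider here and neither S nor any of its descendants is conditioned on, so the collider stays closed — the path is blocked at S.
All paths are blocked; J ⊥ B | {A, M, P, Y} holds.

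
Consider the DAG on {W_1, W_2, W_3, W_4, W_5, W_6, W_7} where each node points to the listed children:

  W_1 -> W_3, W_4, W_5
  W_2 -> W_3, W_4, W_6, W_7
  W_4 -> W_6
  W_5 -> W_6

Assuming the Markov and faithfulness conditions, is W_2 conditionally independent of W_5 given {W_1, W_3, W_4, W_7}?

Yes

There are 6 undirected paths between W_2 and W_5; checking each against the conditioning set {W_1, W_3, W_4, W_7}:
Path 1: W_2 → W_6 ← W_5
  W_6 is a collider here and neither W_6 nor any of its descendants is conditioned on, so the collider stays closed — the path is blocked at W_6.
Path 2: W_2 → W_6 ← W_4 ← W_1 → W_5
  W_6 is a collider here and neither W_6 nor any of its descendants is conditioned on, so the collider stays closed — the path is blocked at W_6.
Path 3: W_2 → W_4 → W_6 ← W_5
  W_4 is a chain here and W_4 is conditioned on, so the path is blocked at W_4.
Path 4: W_2 → W_4 ← W_1 → W_5
  W_1 is a fork here and W_1 is conditioned on, so the path is blocked at W_1.
Path 5: W_2 → W_3 ← W_1 → W_5
  W_1 is a fork here and W_1 is conditioned on, so the path is blocked at W_1.
Path 6: W_2 → W_3 ← W_1 → W_4 → W_6 ← W_5
  W_1 is a fork here and W_1 is conditioned on, so the path is blocked at W_1.
Since every path is blocked, d-separation holds.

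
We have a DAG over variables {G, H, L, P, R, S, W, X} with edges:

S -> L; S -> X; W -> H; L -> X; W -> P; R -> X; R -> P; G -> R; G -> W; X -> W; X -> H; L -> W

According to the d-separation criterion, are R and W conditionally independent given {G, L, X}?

Enumerating the 6 paths from R to W and testing each for blocking by {G, L, X}:
  1. R ← G → W — G:fork[blocks] ⇒ blocked
  2. R → X → W — X:chain[blocks] ⇒ blocked
  3. R → X → H ← W — X:chain[blocks]; H:collider[blocks] ⇒ blocked
  4. R → X ← S → L → W — X:collider[open]; S:fork[open]; L:chain[blocks] ⇒ blocked
  5. R → X ← L → W — X:collider[open]; L:fork[blocks] ⇒ blocked
  6. R → P ← W — P:collider[blocks] ⇒ blocked
All paths are blocked; R ⊥ W | {G, L, X} holds.

Yes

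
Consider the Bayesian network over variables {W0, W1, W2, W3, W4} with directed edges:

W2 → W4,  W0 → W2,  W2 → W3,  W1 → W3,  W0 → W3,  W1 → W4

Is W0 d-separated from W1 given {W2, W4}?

Yes

We examine all 4 paths between W0 and W1:
Path 1: W0 → W2 → W3 ← W1
  W2 is a chain here and W2 is conditioned on, so the path is blocked at W2.
Path 2: W0 → W2 → W4 ← W1
  W2 is a chain here and W2 is conditioned on, so the path is blocked at W2.
Path 3: W0 → W3 ← W2 → W4 ← W1
  W3 is a collider here and neither W3 nor any of its descendants is conditioned on, so the collider stays closed — the path is blocked at W3.
Path 4: W0 → W3 ← W1
  W3 is a collider here and neither W3 nor any of its descendants is conditioned on, so the collider stays closed — the path is blocked at W3.
Every path is blocked, so W0 and W1 are d-separated given {W2, W4}.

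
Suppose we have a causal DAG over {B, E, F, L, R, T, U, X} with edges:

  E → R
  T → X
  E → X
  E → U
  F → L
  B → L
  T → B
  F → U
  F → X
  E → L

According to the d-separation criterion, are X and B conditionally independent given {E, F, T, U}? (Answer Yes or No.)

Yes

We examine all 5 paths between X and B:
Path 1: X ← T → B
  T is a fork here and T is conditioned on, so the path is blocked at T.
Path 2: X ← E → U ← F → L ← B
  E is a fork here and E is conditioned on, so the path is blocked at E.
Path 3: X ← E → L ← B
  E is a fork here and E is conditioned on, so the path is blocked at E.
Path 4: X ← F → U ← E → L ← B
  F is a fork here and F is conditioned on, so the path is blocked at F.
Path 5: X ← F → L ← B
  F is a fork here and F is conditioned on, so the path is blocked at F.
Every path is blocked, so X and B are d-separated given {E, F, T, U}.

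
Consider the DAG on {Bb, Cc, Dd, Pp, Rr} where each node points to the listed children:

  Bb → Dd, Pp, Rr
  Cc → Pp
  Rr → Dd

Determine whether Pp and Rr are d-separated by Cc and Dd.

We examine all 2 paths between Pp and Rr:
Path 1: Pp ← Bb → Dd ← Rr
  Bb is a fork and Bb is not conditioned on; Dd is a collider and Dd is conditioned on, which opens it — no node blocks this path, so it is active.
Path 2: Pp ← Bb → Rr
  Bb is a fork and Bb is not conditioned on — no node blocks this path, so it is active.
Because an active path exists, Pp and Rr are not d-separated.

No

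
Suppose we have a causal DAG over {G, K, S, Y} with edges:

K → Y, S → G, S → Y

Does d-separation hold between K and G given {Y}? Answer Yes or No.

The only undirected path from K to G is:
  1. K → Y ← S → G — Y:collider[open]; S:fork[open] ⇒ active
Because an active path exists, K and G are not d-separated.

No — K and G are not d-separated given {Y}.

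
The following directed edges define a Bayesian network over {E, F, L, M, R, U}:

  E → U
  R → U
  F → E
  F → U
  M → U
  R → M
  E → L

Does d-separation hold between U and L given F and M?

We examine all 2 paths between U and L:
Path 1: U ← E → L
  E is a fork and E is not conditioned on — no node blocks this path, so it is active.
Path 2: U ← F → E → L
  F is a fork here and F is conditioned on, so the path is blocked at F.
Because an active path exists, U and L are not d-separated.

No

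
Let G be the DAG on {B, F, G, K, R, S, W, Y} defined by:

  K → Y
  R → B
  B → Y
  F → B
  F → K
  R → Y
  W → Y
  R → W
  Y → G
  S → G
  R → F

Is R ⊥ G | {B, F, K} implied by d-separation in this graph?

No — R and G are not d-separated given {B, F, K}.

There are 6 undirected paths between R and G; checking each against the conditioning set {B, F, K}:
Path 1: R → Y → G
  Y is a chain and Y is not conditioned on — no node blocks this path, so it is active.
Path 2: R → W → Y → G
  W is a chain and W is not conditioned on; Y is a chain and Y is not conditioned on — no node blocks this path, so it is active.
Path 3: R → F → K → Y → G
  F is a chain here and F is conditioned on, so the path is blocked at F.
Path 4: R → F → B → Y → G
  F is a chain here and F is conditioned on, so the path is blocked at F.
Path 5: R → B → Y → G
  B is a chain here and B is conditioned on, so the path is blocked at B.
Path 6: R → B ← F → K → Y → G
  F is a fork here and F is conditioned on, so the path is blocked at F.
Because an active path exists, R and G are not d-separated.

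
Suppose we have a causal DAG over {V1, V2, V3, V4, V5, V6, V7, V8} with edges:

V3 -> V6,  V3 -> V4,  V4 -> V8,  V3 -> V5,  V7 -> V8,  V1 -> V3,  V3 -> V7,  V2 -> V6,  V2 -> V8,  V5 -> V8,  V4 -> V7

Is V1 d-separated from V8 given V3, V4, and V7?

Yes

6 paths connect V1 and V8; each must be blocked for d-separation to hold:
Path 1: V1 → V3 → V6 ← V2 → V8
  V3 is a chain here and V3 is conditioned on, so the path is blocked at V3.
Path 2: V1 → V3 → V5 → V8
  V3 is a chain here and V3 is conditioned on, so the path is blocked at V3.
Path 3: V1 → V3 → V7 → V8
  V3 is a chain here and V3 is conditioned on, so the path is blocked at V3.
Path 4: V1 → V3 → V7 ← V4 → V8
  V3 is a chain here and V3 is conditioned on, so the path is blocked at V3.
Path 5: V1 → V3 → V4 → V7 → V8
  V3 is a chain here and V3 is conditioned on, so the path is blocked at V3.
Path 6: V1 → V3 → V4 → V8
  V3 is a chain here and V3 is conditioned on, so the path is blocked at V3.
All paths are blocked; V1 ⊥ V8 | {V3, V4, V7} holds.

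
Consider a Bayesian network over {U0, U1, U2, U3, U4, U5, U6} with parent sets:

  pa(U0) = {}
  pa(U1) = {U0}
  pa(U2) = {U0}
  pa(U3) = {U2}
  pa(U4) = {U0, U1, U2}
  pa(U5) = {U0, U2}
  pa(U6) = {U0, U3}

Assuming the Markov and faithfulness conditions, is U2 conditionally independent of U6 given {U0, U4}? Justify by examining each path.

We examine all 5 paths between U2 and U6:
Path 1: U2 → U4 ← U0 → U6
  U0 is a fork here and U0 is conditioned on, so the path is blocked at U0.
Path 2: U2 → U4 ← U1 ← U0 → U6
  U0 is a fork here and U0 is conditioned on, so the path is blocked at U0.
Path 3: U2 → U5 ← U0 → U6
  U5 is a collider here and neither U5 nor any of its descendants is conditioned on, so the collider stays closed — the path is blocked at U5.
Path 4: U2 ← U0 → U6
  U0 is a fork here and U0 is conditioned on, so the path is blocked at U0.
Path 5: U2 → U3 → U6
  U3 is a chain and U3 is not conditioned on — no node blocks this path, so it is active.
Because an active path exists, U2 and U6 are not d-separated.

No — U2 and U6 are not d-separated given {U0, U4}.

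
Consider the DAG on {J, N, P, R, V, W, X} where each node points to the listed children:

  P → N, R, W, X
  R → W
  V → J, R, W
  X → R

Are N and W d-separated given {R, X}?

There are 5 undirected paths between N and W; checking each against the conditioning set {R, X}:
  1. N ← P → X → R ← V → W — P:fork[open]; X:chain[blocks]; R:collider[open]; V:fork[open] ⇒ blocked
  2. N ← P → X → R → W — P:fork[open]; X:chain[blocks]; R:chain[blocks] ⇒ blocked
  3. N ← P → W — P:fork[open] ⇒ active
  4. N ← P → R ← V → W — P:fork[open]; R:collider[open]; V:fork[open] ⇒ active
  5. N ← P → R → W — P:fork[open]; R:chain[blocks] ⇒ blocked
Since the path N ← P → W is active, N and W are not d-separated given {R, X}.

No — N and W are not d-separated given {R, X}.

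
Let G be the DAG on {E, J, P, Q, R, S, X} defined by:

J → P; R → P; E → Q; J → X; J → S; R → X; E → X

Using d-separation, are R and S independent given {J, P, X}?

Yes

There are 2 undirected paths between R and S; checking each against the conditioning set {J, P, X}:
  1. R → X ← J → S — X:collider[open]; J:fork[blocks] ⇒ blocked
  2. R → P ← J → S — P:collider[open]; J:fork[blocks] ⇒ blocked
Every path is blocked, so R and S are d-separated given {J, P, X}.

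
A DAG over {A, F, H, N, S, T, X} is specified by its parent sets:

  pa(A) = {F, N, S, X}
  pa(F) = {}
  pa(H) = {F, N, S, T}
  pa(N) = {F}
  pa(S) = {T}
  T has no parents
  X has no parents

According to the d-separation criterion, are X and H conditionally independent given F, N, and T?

6 paths connect X and H; each must be blocked for d-separation to hold:
Path 1: X → A ← F → H
  A is a collider here and neither A nor any of its descendants is conditioned on, so the collider stays closed — the path is blocked at A.
Path 2: X → A ← F → N → H
  A is a collider here and neither A nor any of its descendants is conditioned on, so the collider stays closed — the path is blocked at A.
Path 3: X → A ← N → H
  A is a collider here and neither A nor any of its descendants is conditioned on, so the collider stays closed — the path is blocked at A.
Path 4: X → A ← N ← F → H
  A is a collider here and neither A nor any of its descendants is conditioned on, so the collider stays closed — the path is blocked at A.
Path 5: X → A ← S → H
  A is a collider here and neither A nor any of its descendants is conditioned on, so the collider stays closed — the path is blocked at A.
Path 6: X → A ← S ← T → H
  A is a collider here and neither A nor any of its descendants is conditioned on, so the collider stays closed — the path is blocked at A.
Every path is blocked, so X and H are d-separated given {F, N, T}.

Yes — X and H are d-separated given {F, N, T}.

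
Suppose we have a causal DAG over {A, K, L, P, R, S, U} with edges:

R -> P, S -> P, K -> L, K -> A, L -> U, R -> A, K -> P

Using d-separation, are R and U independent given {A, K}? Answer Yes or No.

Yes — R and U are d-separated given {A, K}.

Enumerating the 2 paths from R to U and testing each for blocking by {A, K}:
Path 1: R → P ← K → L → U
  P is a collider here and neither P nor any of its descendants is conditioned on, so the collider stays closed — the path is blocked at P.
Path 2: R → A ← K → L → U
  K is a fork here and K is conditioned on, so the path is blocked at K.
Every path is blocked, so R and U are d-separated given {A, K}.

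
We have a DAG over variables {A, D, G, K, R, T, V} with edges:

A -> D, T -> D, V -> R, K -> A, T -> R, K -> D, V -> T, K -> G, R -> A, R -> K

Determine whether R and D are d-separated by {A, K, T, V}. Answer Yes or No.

Yes

Enumerating the 6 paths from R to D and testing each for blocking by {A, K, T, V}:
Path 1: R ← V → T → D
  V is a fork here and V is conditioned on, so the path is blocked at V.
Path 2: R ← T → D
  T is a fork here and T is conditioned on, so the path is blocked at T.
Path 3: R → K → D
  K is a chain here and K is conditioned on, so the path is blocked at K.
Path 4: R → K → A → D
  K is a chain here and K is conditioned on, so the path is blocked at K.
Path 5: R → A → D
  A is a chain here and A is conditioned on, so the path is blocked at A.
Path 6: R → A ← K → D
  K is a fork here and K is conditioned on, so the path is blocked at K.
Since every path is blocked, d-separation holds.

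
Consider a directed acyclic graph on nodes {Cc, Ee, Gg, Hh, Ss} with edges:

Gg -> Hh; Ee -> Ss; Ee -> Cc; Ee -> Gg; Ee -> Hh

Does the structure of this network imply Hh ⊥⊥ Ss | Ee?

We examine all 2 paths between Hh and Ss:
Path 1: Hh ← Gg ← Ee → Ss
  Ee is a fork here and Ee is conditioned on, so the path is blocked at Ee.
Path 2: Hh ← Ee → Ss
  Ee is a fork here and Ee is conditioned on, so the path is blocked at Ee.
Every path is blocked, so Hh and Ss are d-separated given {Ee}.

Yes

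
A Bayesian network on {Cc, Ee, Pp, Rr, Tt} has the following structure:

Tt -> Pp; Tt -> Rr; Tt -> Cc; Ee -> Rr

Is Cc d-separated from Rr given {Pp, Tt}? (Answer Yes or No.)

Yes — Cc and Rr are d-separated given {Pp, Tt}.

The only undirected path from Cc to Rr is:
  1. Cc ← Tt → Rr — Tt:fork[blocks] ⇒ blocked
Since every path is blocked, d-separation holds.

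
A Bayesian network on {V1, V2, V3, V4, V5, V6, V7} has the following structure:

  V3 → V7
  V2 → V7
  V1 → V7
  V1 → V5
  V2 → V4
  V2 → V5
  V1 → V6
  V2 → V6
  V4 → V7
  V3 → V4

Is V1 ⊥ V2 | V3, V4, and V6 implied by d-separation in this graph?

No

We examine all 5 paths between V1 and V2:
Path 1: V1 → V7 ← V2
  V7 is a collider here and neither V7 nor any of its descendants is conditioned on, so the collider stays closed — the path is blocked at V7.
Path 2: V1 → V7 ← V4 ← V2
  V7 is a collider here and neither V7 nor any of its descendants is conditioned on, so the collider stays closed — the path is blocked at V7.
Path 3: V1 → V7 ← V3 → V4 ← V2
  V7 is a collider here and neither V7 nor any of its descendants is conditioned on, so the collider stays closed — the path is blocked at V7.
Path 4: V1 → V6 ← V2
  V6 is a collider and V6 is conditioned on, which opens it — no node blocks this path, so it is active.
Path 5: V1 → V5 ← V2
  V5 is a collider here and neither V5 nor any of its descendants is conditioned on, so the collider stays closed — the path is blocked at V5.
Since the path V1 → V6 ← V2 is active, V1 and V2 are not d-separated given {V3, V4, V6}.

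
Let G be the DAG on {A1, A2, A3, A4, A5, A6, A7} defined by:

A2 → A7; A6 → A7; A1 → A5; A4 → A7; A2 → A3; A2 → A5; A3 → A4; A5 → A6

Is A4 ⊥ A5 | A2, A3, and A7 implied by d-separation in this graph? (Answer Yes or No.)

No

We examine all 4 paths between A4 and A5:
  1. A4 → A7 ← A2 → A5 — A7:collider[open]; A2:fork[blocks] ⇒ blocked
  2. A4 → A7 ← A6 ← A5 — A7:collider[open]; A6:chain[open] ⇒ active
  3. A4 ← A3 ← A2 → A7 ← A6 ← A5 — A3:chain[blocks]; A2:fork[blocks]; A7:collider[open]; A6:chain[open] ⇒ blocked
  4. A4 ← A3 ← A2 → A5 — A3:chain[blocks]; A2:fork[blocks] ⇒ blocked
Because an active path exists, A4 and A5 are not d-separated.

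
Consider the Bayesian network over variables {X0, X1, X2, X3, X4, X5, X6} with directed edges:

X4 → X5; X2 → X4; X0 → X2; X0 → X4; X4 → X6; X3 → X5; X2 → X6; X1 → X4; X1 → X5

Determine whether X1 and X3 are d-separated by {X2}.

Yes

We examine all 2 paths between X1 and X3:
Path 1: X1 → X4 → X5 ← X3
  X5 is a collider here and neither X5 nor any of its descendants is conditioned on, so the collider stays closed — the path is blocked at X5.
Path 2: X1 → X5 ← X3
  X5 is a collider here and neither X5 nor any of its descendants is conditioned on, so the collider stays closed — the path is blocked at X5.
Every path is blocked, so X1 and X3 are d-separated given {X2}.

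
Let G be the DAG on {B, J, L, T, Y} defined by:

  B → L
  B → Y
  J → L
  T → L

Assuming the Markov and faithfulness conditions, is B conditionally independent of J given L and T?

No

The only undirected path from B to J is:
  1. B → L ← J — L:collider[open] ⇒ active
Because an active path exists, B and J are not d-separated.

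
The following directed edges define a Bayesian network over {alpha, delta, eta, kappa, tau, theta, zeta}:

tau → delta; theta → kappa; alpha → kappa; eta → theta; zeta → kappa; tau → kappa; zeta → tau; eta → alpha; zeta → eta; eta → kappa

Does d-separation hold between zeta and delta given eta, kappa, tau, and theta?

Yes

Enumerating the 5 paths from zeta to delta and testing each for blocking by {eta, kappa, tau, theta}:
  1. zeta → eta → theta → kappa ← tau → delta — eta:chain[blocks]; theta:chain[blocks]; kappa:collider[open]; tau:fork[blocks] ⇒ blocked
  2. zeta → eta → kappa ← tau → delta — eta:chain[blocks]; kappa:collider[open]; tau:fork[blocks] ⇒ blocked
  3. zeta → eta → alpha → kappa ← tau → delta — eta:chain[blocks]; alpha:chain[open]; kappa:collider[open]; tau:fork[blocks] ⇒ blocked
  4. zeta → tau → delta — tau:chain[blocks] ⇒ blocked
  5. zeta → kappa ← tau → delta — kappa:collider[open]; tau:fork[blocks] ⇒ blocked
Every path is blocked, so zeta and delta are d-separated given {eta, kappa, tau, theta}.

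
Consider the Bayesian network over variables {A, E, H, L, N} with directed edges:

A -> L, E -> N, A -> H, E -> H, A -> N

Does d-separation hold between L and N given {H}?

Enumerating the 2 paths from L to N and testing each for blocking by {H}:
Path 1: L ← A → H ← E → N
  A is a fork and A is not conditioned on; H is a collider and H is conditioned on, which opens it; E is a fork and E is not conditioned on — no node blocks this path, so it is active.
Path 2: L ← A → N
  A is a fork and A is not conditioned on — no node blocks this path, so it is active.
At least one path is unblocked, so d-separation fails.

No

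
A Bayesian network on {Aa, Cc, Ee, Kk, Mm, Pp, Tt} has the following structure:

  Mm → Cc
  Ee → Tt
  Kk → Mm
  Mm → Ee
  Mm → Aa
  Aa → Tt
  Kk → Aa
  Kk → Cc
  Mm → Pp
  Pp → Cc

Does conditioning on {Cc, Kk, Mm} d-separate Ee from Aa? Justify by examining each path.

5 paths connect Ee and Aa; each must be blocked for d-separation to hold:
Path 1: Ee → Tt ← Aa
  Tt is a collider here and neither Tt nor any of its descendants is conditioned on, so the collider stays closed — the path is blocked at Tt.
Path 2: Ee ← Mm ← Kk → Aa
  Mm is a chain here and Mm is conditioned on, so the path is blocked at Mm.
Path 3: Ee ← Mm → Aa
  Mm is a fork here and Mm is conditioned on, so the path is blocked at Mm.
Path 4: Ee ← Mm → Cc ← Kk → Aa
  Mm is a fork here and Mm is conditioned on, so the path is blocked at Mm.
Path 5: Ee ← Mm → Pp → Cc ← Kk → Aa
  Mm is a fork here and Mm is conditioned on, so the path is blocked at Mm.
Since every path is blocked, d-separation holds.

Yes — Ee and Aa are d-separated given {Cc, Kk, Mm}.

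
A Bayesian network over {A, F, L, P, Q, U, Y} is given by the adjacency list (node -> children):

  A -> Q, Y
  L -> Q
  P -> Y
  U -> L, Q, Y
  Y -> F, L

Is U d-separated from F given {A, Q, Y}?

There are 5 undirected paths between U and F; checking each against the conditioning set {A, Q, Y}:
Path 1: U → L → Q ← A → Y → F
  A is a fork here and A is conditioned on, so the path is blocked at A.
Path 2: U → L ← Y → F
  Y is a fork here and Y is conditioned on, so the path is blocked at Y.
Path 3: U → Q ← L ← Y → F
  Y is a fork here and Y is conditioned on, so the path is blocked at Y.
Path 4: U → Q ← A → Y → F
  A is a fork here and A is conditioned on, so the path is blocked at A.
Path 5: U → Y → F
  Y is a chain here and Y is conditioned on, so the path is blocked at Y.
Every path is blocked, so U and F are d-separated given {A, Q, Y}.

Yes — U and F are d-separated given {A, Q, Y}.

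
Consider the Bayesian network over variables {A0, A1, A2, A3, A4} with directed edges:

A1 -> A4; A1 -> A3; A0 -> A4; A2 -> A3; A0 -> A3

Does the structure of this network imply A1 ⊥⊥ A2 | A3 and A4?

We examine all 2 paths between A1 and A2:
Path 1: A1 → A3 ← A2
  A3 is a collider and A3 is conditioned on, which opens it — no node blocks this path, so it is active.
Path 2: A1 → A4 ← A0 → A3 ← A2
  A4 is a collider and A4 is conditioned on, which opens it; A0 is a fork and A0 is not conditioned on; A3 is a collider and A3 is conditioned on, which opens it — no node blocks this path, so it is active.
Because an active path exists, A1 and A2 are not d-separated.

No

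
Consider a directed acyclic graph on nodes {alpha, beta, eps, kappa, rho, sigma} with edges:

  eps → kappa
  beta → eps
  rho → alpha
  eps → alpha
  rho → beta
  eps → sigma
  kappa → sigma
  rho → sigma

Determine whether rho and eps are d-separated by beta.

Yes

Enumerating the 4 paths from rho to eps and testing each for blocking by {beta}:
Path 1: rho → alpha ← eps
  alpha is a collider here and neither alpha nor any of its descendants is conditioned on, so the collider stays closed — the path is blocked at alpha.
Path 2: rho → sigma ← kappa ← eps
  sigma is a collider here and neither sigma nor any of its descendants is conditioned on, so the collider stays closed — the path is blocked at sigma.
Path 3: rho → sigma ← eps
  sigma is a collider here and neither sigma nor any of its descendants is conditioned on, so the collider stays closed — the path is blocked at sigma.
Path 4: rho → beta → eps
  beta is a chain here and beta is conditioned on, so the path is blocked at beta.
All paths are blocked; rho ⊥ eps | {beta} holds.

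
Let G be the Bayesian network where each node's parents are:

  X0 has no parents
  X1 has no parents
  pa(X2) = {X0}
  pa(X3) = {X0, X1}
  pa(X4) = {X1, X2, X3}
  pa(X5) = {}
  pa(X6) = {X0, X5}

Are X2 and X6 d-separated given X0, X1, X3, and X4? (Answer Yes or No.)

Enumerating the 3 paths from X2 to X6 and testing each for blocking by {X0, X1, X3, X4}:
  1. X2 → X4 ← X1 → X3 ← X0 → X6 — X4:collider[open]; X1:fork[blocks]; X3:collider[open]; X0:fork[blocks] ⇒ blocked
  2. X2 → X4 ← X3 ← X0 → X6 — X4:collider[open]; X3:chain[blocks]; X0:fork[blocks] ⇒ blocked
  3. X2 ← X0 → X6 — X0:fork[blocks] ⇒ blocked
All paths are blocked; X2 ⊥ X6 | {X0, X1, X3, X4} holds.

Yes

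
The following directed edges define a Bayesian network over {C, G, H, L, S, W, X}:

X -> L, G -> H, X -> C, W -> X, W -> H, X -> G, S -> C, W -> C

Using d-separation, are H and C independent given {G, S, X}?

There are 4 undirected paths between H and C; checking each against the conditioning set {G, S, X}:
Path 1: H ← W → X → C
  X is a chain here and X is conditioned on, so the path is blocked at X.
Path 2: H ← W → C
  W is a fork and W is not conditioned on — no node blocks this path, so it is active.
Path 3: H ← G ← X ← W → C
  G is a chain here and G is conditioned on, so the path is blocked at G.
Path 4: H ← G ← X → C
  G is a chain here and G is conditioned on, so the path is blocked at G.
Because an active path exists, H and C are not d-separated.

No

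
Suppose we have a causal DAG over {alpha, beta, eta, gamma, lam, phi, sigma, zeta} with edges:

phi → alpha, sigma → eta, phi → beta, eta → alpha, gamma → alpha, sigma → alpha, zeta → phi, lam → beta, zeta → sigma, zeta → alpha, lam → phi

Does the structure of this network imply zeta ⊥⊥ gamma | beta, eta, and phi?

We examine all 4 paths between zeta and gamma:
Path 1: zeta → sigma → eta → alpha ← gamma
  eta is a chain here and eta is conditioned on, so the path is blocked at eta.
Path 2: zeta → sigma → alpha ← gamma
  alpha is a collider here and neither alpha nor any of its descendants is conditioned on, so the collider stays closed — the path is blocked at alpha.
Path 3: zeta → alpha ← gamma
  alpha is a collider here and neither alpha nor any of its descendants is conditioned on, so the collider stays closed — the path is blocked at alpha.
Path 4: zeta → phi → alpha ← gamma
  phi is a chain here and phi is conditioned on, so the path is blocked at phi.
All paths are blocked; zeta ⊥ gamma | {beta, eta, phi} holds.

Yes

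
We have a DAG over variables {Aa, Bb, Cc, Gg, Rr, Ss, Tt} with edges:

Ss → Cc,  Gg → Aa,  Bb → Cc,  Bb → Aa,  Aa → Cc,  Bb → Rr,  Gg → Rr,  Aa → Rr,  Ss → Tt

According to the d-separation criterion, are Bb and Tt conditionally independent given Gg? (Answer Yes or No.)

There are 4 undirected paths between Bb and Tt; checking each against the conditioning set {Gg}:
Path 1: Bb → Cc ← Ss → Tt
  Cc is a collider here and neither Cc nor any of its descendants is conditioned on, so the collider stays closed — the path is blocked at Cc.
Path 2: Bb → Rr ← Gg → Aa → Cc ← Ss → Tt
  Rr is a collider here and neither Rr nor any of its descendants is conditioned on, so the collider stays closed — the path is blocked at Rr.
Path 3: Bb → Rr ← Aa → Cc ← Ss → Tt
  Rr is a collider here and neither Rr nor any of its descendants is conditioned on, so the collider stays closed — the path is blocked at Rr.
Path 4: Bb → Aa → Cc ← Ss → Tt
  Cc is a collider here and neither Cc nor any of its descendants is conditioned on, so the collider stays closed — the path is blocked at Cc.
Since every path is blocked, d-separation holds.

Yes — Bb and Tt are d-separated given {Gg}.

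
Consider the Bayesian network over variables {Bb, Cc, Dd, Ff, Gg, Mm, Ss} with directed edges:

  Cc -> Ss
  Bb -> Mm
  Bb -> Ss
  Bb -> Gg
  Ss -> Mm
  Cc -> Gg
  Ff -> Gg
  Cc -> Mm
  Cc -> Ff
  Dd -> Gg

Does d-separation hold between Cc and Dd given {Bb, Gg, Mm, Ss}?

No

Enumerating the 6 paths from Cc to Dd and testing each for blocking by {Bb, Gg, Mm, Ss}:
Path 1: Cc → Ss ← Bb → Gg ← Dd
  Bb is a fork here and Bb is conditioned on, so the path is blocked at Bb.
Path 2: Cc → Ss → Mm ← Bb → Gg ← Dd
  Ss is a chain here and Ss is conditioned on, so the path is blocked at Ss.
Path 3: Cc → Gg ← Dd
  Gg is a collider and Gg is conditioned on, which opens it — no node blocks this path, so it is active.
Path 4: Cc → Ff → Gg ← Dd
  Ff is a chain and Ff is not conditioned on; Gg is a collider and Gg is conditioned on, which opens it — no node blocks this path, so it is active.
Path 5: Cc → Mm ← Ss ← Bb → Gg ← Dd
  Ss is a chain here and Ss is conditioned on, so the path is blocked at Ss.
Path 6: Cc → Mm ← Bb → Gg ← Dd
  Bb is a fork here and Bb is conditioned on, so the path is blocked at Bb.
At least one path is unblocked, so d-separation fails.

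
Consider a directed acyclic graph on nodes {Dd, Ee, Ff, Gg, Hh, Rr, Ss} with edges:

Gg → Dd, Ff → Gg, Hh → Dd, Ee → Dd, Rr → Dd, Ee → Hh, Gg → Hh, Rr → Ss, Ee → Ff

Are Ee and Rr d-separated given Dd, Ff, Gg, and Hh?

No

There are 5 undirected paths between Ee and Rr; checking each against the conditioning set {Dd, Ff, Gg, Hh}:
Path 1: Ee → Hh → Dd ← Rr
  Hh is a chain here and Hh is conditioned on, so the path is blocked at Hh.
Path 2: Ee → Hh ← Gg → Dd ← Rr
  Gg is a fork here and Gg is conditioned on, so the path is blocked at Gg.
Path 3: Ee → Dd ← Rr
  Dd is a collider and Dd is conditioned on, which opens it — no node blocks this path, so it is active.
Path 4: Ee → Ff → Gg → Hh → Dd ← Rr
  Ff is a chain here and Ff is conditioned on, so the path is blocked at Ff.
Path 5: Ee → Ff → Gg → Dd ← Rr
  Ff is a chain here and Ff is conditioned on, so the path is blocked at Ff.
At least one path is unblocked, so d-separation fails.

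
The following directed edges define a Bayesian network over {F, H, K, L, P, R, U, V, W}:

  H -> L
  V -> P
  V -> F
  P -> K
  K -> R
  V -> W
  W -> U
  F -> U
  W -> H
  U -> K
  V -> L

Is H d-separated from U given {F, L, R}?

No — H and U are not d-separated given {F, L, R}.

There are 6 undirected paths between H and U; checking each against the conditioning set {F, L, R}:
Path 1: H → L ← V → W → U
  L is a collider and L is conditioned on, which opens it; V is a fork and V is not conditioned on; W is a chain and W is not conditioned on — no node blocks this path, so it is active.
Path 2: H → L ← V → F → U
  F is a chain here and F is conditioned on, so the path is blocked at F.
Path 3: H → L ← V → P → K ← U
  L is a collider and L is conditioned on, which opens it; V is a fork and V is not conditioned on; P is a chain and P is not conditioned on; K is a collider and its descendant R is conditioned on, which opens it — no node blocks this path, so it is active.
Path 4: H ← W ← V → F → U
  F is a chain here and F is conditioned on, so the path is blocked at F.
Path 5: H ← W ← V → P → K ← U
  W is a chain and W is not conditioned on; V is a fork and V is not conditioned on; P is a chain and P is not conditioned on; K is a collider and its descendant R is conditioned on, which opens it — no node blocks this path, so it is active.
Path 6: H ← W → U
  W is a fork and W is not conditioned on — no node blocks this path, so it is active.
Since the path H → L ← V → W → U is active, H and U are not d-separated given {F, L, R}.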